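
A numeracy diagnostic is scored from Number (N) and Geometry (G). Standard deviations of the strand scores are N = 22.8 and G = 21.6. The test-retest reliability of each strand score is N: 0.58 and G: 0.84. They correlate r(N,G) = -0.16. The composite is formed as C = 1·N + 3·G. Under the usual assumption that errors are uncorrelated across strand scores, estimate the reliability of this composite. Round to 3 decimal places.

0.790

Var(C) = 22.8² + 3²·21.6² + 2·[3·22.8·21.6·(-0.16)] = 4718.88 − 472.781 = 4246.1.
Under uncorrelated errors the observed covariances equal the true-score covariances, so only the own-variance terms attenuate.
True-score variance = [22.8²·0.58 + 3²·21.6²·0.84] − 472.781 = 3828.7 − 472.781 = 3355.92.
Reliability = 3355.92 / 4246.1 = 0.790.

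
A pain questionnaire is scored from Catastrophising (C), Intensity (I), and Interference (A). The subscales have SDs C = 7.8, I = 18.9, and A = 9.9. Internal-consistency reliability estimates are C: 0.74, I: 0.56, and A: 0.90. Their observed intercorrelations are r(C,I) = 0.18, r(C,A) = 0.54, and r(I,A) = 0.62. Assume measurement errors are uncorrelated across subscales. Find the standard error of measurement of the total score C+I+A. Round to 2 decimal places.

13.52

Var(total) = 516.06 + 368.485 = 884.545.
True-score variance = 333.268 + 368.485 = 701.753, so reliability = 0.7933.
Error variance = 884.545 − 701.753 = 182.792; SEM = √182.792 = 13.52.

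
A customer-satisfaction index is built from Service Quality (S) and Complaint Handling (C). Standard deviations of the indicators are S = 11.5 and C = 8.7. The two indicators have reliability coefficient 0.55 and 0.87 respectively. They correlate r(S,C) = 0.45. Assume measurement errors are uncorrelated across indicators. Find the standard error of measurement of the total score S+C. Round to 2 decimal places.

8.33

Var(total) = 207.94 + 90.045 = 297.985.
True-score variance = 138.588 + 90.045 = 228.633, so reliability = 0.7673.
Error variance = 297.985 − 228.633 = 69.3522; SEM = √69.3522 = 8.33.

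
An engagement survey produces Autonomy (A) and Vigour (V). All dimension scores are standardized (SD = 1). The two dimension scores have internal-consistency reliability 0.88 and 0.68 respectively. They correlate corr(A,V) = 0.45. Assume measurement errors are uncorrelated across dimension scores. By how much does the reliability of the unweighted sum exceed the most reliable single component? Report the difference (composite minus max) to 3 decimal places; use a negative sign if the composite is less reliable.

-0.032

Var(sum) = 2 + 0.9 = 2.9; true-score variance = 1.56 + 0.9 = 2.46; composite reliability = 0.8483.
Max component reliability = 0.8800.
Difference = 0.8483 − 0.8800 = -0.032.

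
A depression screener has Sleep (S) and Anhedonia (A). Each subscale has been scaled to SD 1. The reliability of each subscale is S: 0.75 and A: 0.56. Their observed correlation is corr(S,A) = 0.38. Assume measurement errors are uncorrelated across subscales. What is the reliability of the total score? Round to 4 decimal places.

0.7500

Var(S+A) = 2 + 2·[0.38] = 2 + 0.76 = 2.76.
Because errors are independent across components, Cov(Tᵢ,Tⱼ) = Cov(Xᵢ,Xⱼ); the off-diagonal part of the true-score variance is the same as above.
True-score variance = [0.75 + 0.56] + 0.76 = 1.31 + 0.76 = 2.07.
Reliability = 2.07 / 2.76 = 0.7500.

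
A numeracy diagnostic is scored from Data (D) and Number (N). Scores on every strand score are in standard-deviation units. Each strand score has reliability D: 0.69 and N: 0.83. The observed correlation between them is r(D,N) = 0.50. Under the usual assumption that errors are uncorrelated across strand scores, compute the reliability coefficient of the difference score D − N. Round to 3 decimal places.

0.520

Var(D−N) = 1 + 1 − 2·0.50 = 2 − 1 = 1.
Under uncorrelated errors the observed covariances equal the true-score covariances, so only the own-variance terms attenuate.
True-score variance = [0.69 + 0.83] − 1 = 1.52 − 1 = 0.52.
Reliability = 0.52 / 1 = 0.520.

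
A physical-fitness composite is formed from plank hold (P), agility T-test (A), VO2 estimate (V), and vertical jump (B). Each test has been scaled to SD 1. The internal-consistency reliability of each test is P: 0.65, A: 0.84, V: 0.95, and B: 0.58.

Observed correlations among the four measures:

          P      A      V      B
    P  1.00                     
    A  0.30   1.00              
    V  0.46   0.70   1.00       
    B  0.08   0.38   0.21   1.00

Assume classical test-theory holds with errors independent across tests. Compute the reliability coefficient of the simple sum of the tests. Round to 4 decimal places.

Var(P+A+V+B) = 4 + 2·[0.30 + 0.46 + 0.08 + 0.70 + 0.38 + 0.21] = 4 + 4.26 = 8.26.
Under uncorrelated errors the observed covariances equal the true-score covariances, so only the own-variance terms attenuate.
True-score variance = [0.65 + 0.84 + 0.95 + 0.58] + 4.26 = 3.02 + 4.26 = 7.28.
Reliability = 7.28 / 8.26 = 0.8814.

0.8814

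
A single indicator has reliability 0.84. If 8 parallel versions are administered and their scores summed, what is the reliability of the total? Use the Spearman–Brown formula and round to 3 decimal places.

ρ_k = kρ / (1 + (k−1)ρ) = 8·0.84 / (1 + 7·0.84) = 6.720 / 6.880 = 0.977.

0.977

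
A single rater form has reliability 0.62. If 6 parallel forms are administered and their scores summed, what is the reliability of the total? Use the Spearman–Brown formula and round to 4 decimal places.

ρ_k = kρ / (1 + (k−1)ρ) = 6·0.62 / (1 + 5·0.62) = 3.720 / 4.100 = 0.9073.

0.9073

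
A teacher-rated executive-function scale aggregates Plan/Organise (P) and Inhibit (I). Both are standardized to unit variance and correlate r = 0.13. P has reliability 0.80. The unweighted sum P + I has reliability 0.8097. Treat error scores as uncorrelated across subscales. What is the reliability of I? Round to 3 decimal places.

0.770

Var(P+I) = 2 + 2·0.13 = 2.260.
True-score variance = ρ_P + ρ_I + 2·0.13, so 0.8097 = (0.80 + ρ_I + 0.26) / 2.260.
ρ_I = 0.8097·2.260 − 0.80 − 0.26 = 0.770.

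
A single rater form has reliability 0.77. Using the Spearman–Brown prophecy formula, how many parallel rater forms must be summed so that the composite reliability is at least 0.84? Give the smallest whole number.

k ≥ ρ*(1−ρ₁)/(ρ₁(1−ρ*)) = 0.84·0.23 / (0.77·0.16) = 1.568.
Smallest integer k = 2.

2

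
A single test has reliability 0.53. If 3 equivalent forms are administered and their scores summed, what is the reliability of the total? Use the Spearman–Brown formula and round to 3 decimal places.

0.772

ρ_k = kρ / (1 + (k−1)ρ) = 3·0.53 / (1 + 2·0.53) = 1.590 / 2.060 = 0.772.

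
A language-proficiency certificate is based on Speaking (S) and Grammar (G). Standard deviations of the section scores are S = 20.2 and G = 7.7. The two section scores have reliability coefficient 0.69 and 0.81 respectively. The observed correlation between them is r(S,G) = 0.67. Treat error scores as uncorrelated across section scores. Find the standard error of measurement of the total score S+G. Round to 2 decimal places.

Var(total) = 467.33 + 208.424 = 675.754.
True-score variance = 329.572 + 208.424 = 537.996, so reliability = 0.7961.
Error variance = 675.754 − 537.996 = 137.758; SEM = √137.758 = 11.74.

11.74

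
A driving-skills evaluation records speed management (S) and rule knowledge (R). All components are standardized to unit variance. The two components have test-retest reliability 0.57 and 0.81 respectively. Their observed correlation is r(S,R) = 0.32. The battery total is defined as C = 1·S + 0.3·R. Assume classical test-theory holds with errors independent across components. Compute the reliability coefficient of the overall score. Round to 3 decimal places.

Var(C) = 1 + 0.3² + 2·[0.3·0.32] = 1.09 + 0.192 = 1.282.
Because errors are independent across components, Cov(Tᵢ,Tⱼ) = Cov(Xᵢ,Xⱼ); the off-diagonal part of the true-score variance is the same as above.
True-score variance = [0.57 + 0.3²·0.81] + 0.192 = 0.6429 + 0.192 = 0.8349.
Reliability = 0.8349 / 1.282 = 0.651.

0.651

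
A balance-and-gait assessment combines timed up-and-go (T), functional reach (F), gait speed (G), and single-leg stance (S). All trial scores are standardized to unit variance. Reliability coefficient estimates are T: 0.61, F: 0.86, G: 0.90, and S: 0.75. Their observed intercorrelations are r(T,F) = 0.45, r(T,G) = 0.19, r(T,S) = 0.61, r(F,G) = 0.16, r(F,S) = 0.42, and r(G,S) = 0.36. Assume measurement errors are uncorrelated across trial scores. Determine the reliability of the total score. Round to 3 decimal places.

0.895

Var(T+F+G+S) = 4 + 2·[0.45 + 0.19 + 0.61 + 0.16 + 0.42 + 0.36] = 4 + 4.38 = 8.38.
Because errors are independent across components, Cov(Tᵢ,Tⱼ) = Cov(Xᵢ,Xⱼ); the off-diagonal part of the true-score variance is the same as above.
True-score variance = [0.61 + 0.86 + 0.90 + 0.75] + 4.38 = 3.12 + 4.38 = 7.5.
Reliability = 7.5 / 8.38 = 0.895.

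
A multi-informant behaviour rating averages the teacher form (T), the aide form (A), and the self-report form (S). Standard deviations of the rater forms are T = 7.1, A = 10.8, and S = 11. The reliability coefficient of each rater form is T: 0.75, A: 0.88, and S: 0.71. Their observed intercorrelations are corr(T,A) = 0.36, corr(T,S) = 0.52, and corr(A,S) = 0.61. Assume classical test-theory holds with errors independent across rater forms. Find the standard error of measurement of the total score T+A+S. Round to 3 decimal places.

Var(total) = 288.05 + 281.37 = 569.42.
True-score variance = 226.361 + 281.37 = 507.73, so reliability = 0.8917.
Error variance = 569.42 − 507.73 = 61.6893; SEM = √61.6893 = 7.854.

7.854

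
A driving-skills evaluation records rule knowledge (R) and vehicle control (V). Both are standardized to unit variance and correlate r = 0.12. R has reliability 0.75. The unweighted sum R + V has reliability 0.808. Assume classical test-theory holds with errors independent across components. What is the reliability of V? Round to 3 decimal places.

0.820

Var(R+V) = 2 + 2·0.12 = 2.240.
True-score variance = ρ_R + ρ_V + 2·0.12, so 0.808 = (0.75 + ρ_V + 0.24) / 2.240.
ρ_V = 0.808·2.240 − 0.75 − 0.24 = 0.820.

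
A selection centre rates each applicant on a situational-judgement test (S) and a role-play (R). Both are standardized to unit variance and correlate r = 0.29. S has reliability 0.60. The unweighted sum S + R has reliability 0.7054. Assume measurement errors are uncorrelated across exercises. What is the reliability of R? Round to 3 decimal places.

0.640

Var(S+R) = 2 + 2·0.29 = 2.580.
True-score variance = ρ_S + ρ_R + 2·0.29, so 0.7054 = (0.60 + ρ_R + 0.58) / 2.580.
ρ_R = 0.7054·2.580 − 0.60 − 0.58 = 0.640.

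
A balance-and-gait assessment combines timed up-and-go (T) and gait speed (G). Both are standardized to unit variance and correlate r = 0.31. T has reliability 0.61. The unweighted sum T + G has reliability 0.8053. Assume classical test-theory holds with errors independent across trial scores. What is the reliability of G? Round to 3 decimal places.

0.880

Var(T+G) = 2 + 2·0.31 = 2.620.
True-score variance = ρ_T + ρ_G + 2·0.31, so 0.8053 = (0.61 + ρ_G + 0.62) / 2.620.
ρ_G = 0.8053·2.620 − 0.61 − 0.62 = 0.880.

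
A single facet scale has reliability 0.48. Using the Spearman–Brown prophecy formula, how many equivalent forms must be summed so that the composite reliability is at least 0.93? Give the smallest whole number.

k ≥ ρ*(1−ρ₁)/(ρ₁(1−ρ*)) = 0.93·0.52 / (0.48·0.07) = 14.393.
Smallest integer k = 15.

15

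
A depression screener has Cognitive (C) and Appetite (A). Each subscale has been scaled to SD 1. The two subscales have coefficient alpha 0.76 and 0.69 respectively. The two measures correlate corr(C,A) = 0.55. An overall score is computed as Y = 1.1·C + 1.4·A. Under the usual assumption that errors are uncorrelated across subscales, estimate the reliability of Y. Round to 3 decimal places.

Var(Y) = 1.1² + 1.4² + 2·[1.54·0.55] = 3.17 + 1.694 = 4.864.
Because errors are independent across components, Cov(Tᵢ,Tⱼ) = Cov(Xᵢ,Xⱼ); the off-diagonal part of the true-score variance is the same as above.
True-score variance = [1.1²·0.76 + 1.4²·0.69] + 1.694 = 2.272 + 1.694 = 3.966.
Reliability = 3.966 / 4.864 = 0.815.

0.815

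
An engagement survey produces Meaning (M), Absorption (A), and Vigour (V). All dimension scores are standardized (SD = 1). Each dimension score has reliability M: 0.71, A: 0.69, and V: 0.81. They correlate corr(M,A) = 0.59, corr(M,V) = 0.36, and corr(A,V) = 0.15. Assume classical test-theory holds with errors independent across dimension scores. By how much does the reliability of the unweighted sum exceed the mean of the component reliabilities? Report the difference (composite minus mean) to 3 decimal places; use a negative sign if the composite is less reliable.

Var(sum) = 3 + 2.2 = 5.2; true-score variance = 2.21 + 2.2 = 4.41; composite reliability = 0.8481.
Mean component reliability = 0.7367.
Difference = 0.8481 − 0.7367 = 0.111.

0.111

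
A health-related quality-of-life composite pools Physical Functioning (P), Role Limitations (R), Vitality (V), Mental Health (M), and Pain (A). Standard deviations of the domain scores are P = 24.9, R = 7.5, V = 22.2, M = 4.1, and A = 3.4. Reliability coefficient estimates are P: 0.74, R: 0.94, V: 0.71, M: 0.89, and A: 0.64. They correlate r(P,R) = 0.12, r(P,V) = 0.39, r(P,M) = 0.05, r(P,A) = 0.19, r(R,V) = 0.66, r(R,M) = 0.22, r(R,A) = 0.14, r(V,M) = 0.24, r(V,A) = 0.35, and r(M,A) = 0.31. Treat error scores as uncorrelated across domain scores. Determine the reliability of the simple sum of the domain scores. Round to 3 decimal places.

0.848

Var(P+R+V+M+A) = 24.9² + 7.5² + 22.2² + 4.1² + 3.4² + 2·[24.9·7.5·0.12 + 24.9·22.2·0.39 + 24.9·4.1·0.05 + 24.9·3.4·0.19 + 7.5·22.2·0.66 + 7.5·4.1·0.22 + 7.5·3.4·0.14 + 22.2·4.1·0.24 + 22.2·3.4·0.35 + 4.1·3.4·0.31] = 1197.47 + 863.987 = 2061.46.
Under uncorrelated errors the observed covariances equal the true-score covariances, so only the own-variance terms attenuate.
True-score variance = [24.9²·0.74 + 7.5²·0.94 + 22.2²·0.71 + 4.1²·0.89 + 3.4²·0.64] + 863.987 = 883.958 + 863.987 = 1747.94.
Reliability = 1747.94 / 2061.46 = 0.848.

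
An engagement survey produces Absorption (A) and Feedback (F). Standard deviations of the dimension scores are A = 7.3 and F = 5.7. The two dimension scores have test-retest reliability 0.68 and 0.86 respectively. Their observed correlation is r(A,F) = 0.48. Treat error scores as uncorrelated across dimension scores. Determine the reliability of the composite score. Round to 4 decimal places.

Var(A+F) = 7.3² + 5.7² + 2·[7.3·5.7·0.48] = 85.78 + 39.9456 = 125.726.
Because errors are independent across components, Cov(Tᵢ,Tⱼ) = Cov(Xᵢ,Xⱼ); the off-diagonal part of the true-score variance is the same as above.
True-score variance = [7.3²·0.68 + 5.7²·0.86] + 39.9456 = 64.1786 + 39.9456 = 104.124.
Reliability = 104.124 / 125.726 = 0.8282.

0.8282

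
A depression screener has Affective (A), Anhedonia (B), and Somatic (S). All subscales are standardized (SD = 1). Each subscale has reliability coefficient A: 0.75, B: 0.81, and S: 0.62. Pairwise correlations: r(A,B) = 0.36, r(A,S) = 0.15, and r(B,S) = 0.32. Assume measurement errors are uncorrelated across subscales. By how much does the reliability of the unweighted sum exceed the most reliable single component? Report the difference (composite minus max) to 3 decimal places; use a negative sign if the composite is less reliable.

Var(sum) = 3 + 1.66 = 4.66; true-score variance = 2.18 + 1.66 = 3.84; composite reliability = 0.8240.
Max component reliability = 0.8100.
Difference = 0.8240 − 0.8100 = 0.014.

0.014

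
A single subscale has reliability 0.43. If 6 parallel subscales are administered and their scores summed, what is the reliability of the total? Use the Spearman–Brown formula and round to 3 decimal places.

0.819

ρ_k = kρ / (1 + (k−1)ρ) = 6·0.43 / (1 + 5·0.43) = 2.580 / 3.150 = 0.819.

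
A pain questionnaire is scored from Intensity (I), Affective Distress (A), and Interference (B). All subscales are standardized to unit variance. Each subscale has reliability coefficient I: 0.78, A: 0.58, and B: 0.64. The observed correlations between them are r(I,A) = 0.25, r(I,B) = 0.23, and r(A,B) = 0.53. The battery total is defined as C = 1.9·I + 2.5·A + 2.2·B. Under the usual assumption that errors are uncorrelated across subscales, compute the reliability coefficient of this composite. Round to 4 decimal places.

0.7921

Var(C) = 1.9² + 2.5² + 2.2² + 2·[4.75·0.25 + 4.18·0.23 + 5.5·0.53] = 14.7 + 10.1278 = 24.8278.
With uncorrelated errors the cross-covariances are all true-score covariance, so they carry over unchanged; only the diagonal terms shrink to ρᵢσᵢ².
True-score variance = [1.9²·0.78 + 2.5²·0.58 + 2.2²·0.64] + 10.1278 = 9.5384 + 10.1278 = 19.6662.
Reliability = 19.6662 / 24.8278 = 0.7921.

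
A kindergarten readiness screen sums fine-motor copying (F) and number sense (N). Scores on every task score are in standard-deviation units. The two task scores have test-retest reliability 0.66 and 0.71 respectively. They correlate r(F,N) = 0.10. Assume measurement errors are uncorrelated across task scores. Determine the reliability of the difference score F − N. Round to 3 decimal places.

Var(F−N) = 1 + 1 − 2·0.10 = 2 − 0.2 = 1.8.
Because errors are independent across components, Cov(Tᵢ,Tⱼ) = Cov(Xᵢ,Xⱼ); the off-diagonal part of the true-score variance is the same as above.
True-score variance = [0.66 + 0.71] − 0.2 = 1.37 − 0.2 = 1.17.
Reliability = 1.17 / 1.8 = 0.650.

0.650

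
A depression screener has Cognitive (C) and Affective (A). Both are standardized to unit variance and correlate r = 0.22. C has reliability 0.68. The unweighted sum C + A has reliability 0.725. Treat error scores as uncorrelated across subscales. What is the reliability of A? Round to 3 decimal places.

Var(C+A) = 2 + 2·0.22 = 2.440.
True-score variance = ρ_C + ρ_A + 2·0.22, so 0.725 = (0.68 + ρ_A + 0.44) / 2.440.
ρ_A = 0.725·2.440 − 0.68 − 0.44 = 0.649.

0.649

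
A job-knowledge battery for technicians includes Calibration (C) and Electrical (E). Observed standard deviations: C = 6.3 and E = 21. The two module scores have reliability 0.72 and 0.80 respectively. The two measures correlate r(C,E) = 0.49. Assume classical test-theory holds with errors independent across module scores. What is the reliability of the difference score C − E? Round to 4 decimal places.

0.7171

Var(C−E) = 6.3² + 21² − 2·6.3·21·0.49 = 480.69 − 129.654 = 351.036.
Because errors are independent across components, Cov(Tᵢ,Tⱼ) = Cov(Xᵢ,Xⱼ); the off-diagonal part of the true-score variance is the same as above.
True-score variance = [6.3²·0.72 + 21²·0.80] − 129.654 = 381.377 − 129.654 = 251.723.
Reliability = 251.723 / 351.036 = 0.7171.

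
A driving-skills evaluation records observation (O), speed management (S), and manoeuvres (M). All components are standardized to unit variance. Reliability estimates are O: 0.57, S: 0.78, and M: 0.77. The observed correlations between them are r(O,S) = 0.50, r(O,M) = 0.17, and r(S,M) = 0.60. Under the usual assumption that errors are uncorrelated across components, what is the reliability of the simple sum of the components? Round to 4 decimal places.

0.8412

Var(O+S+M) = 3 + 2·[0.50 + 0.17 + 0.60] = 3 + 2.54 = 5.54.
Because errors are independent across components, Cov(Tᵢ,Tⱼ) = Cov(Xᵢ,Xⱼ); the off-diagonal part of the true-score variance is the same as above.
True-score variance = [0.57 + 0.78 + 0.77] + 2.54 = 2.12 + 2.54 = 4.66.
Reliability = 4.66 / 5.54 = 0.8412.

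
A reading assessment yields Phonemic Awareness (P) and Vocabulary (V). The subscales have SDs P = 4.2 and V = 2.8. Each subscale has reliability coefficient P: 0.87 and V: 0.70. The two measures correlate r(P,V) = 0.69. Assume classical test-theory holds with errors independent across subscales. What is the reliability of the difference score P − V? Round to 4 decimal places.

0.4979

Var(P−V) = 4.2² + 2.8² − 2·4.2·2.8·0.69 = 25.48 − 16.2288 = 9.2512.
Because errors are independent across components, Cov(Tᵢ,Tⱼ) = Cov(Xᵢ,Xⱼ); the off-diagonal part of the true-score variance is the same as above.
True-score variance = [4.2²·0.87 + 2.8²·0.70] − 16.2288 = 20.8348 − 16.2288 = 4.606.
Reliability = 4.606 / 9.2512 = 0.4979.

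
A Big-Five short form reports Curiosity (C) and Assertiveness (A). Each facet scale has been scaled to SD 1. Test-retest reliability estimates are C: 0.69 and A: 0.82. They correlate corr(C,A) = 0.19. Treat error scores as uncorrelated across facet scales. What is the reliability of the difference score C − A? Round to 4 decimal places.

0.6975

Var(C−A) = 1 + 1 − 2·0.19 = 2 − 0.38 = 1.62.
Under uncorrelated errors the observed covariances equal the true-score covariances, so only the own-variance terms attenuate.
True-score variance = [0.69 + 0.82] − 0.38 = 1.51 − 0.38 = 1.13.
Reliability = 1.13 / 1.62 = 0.6975.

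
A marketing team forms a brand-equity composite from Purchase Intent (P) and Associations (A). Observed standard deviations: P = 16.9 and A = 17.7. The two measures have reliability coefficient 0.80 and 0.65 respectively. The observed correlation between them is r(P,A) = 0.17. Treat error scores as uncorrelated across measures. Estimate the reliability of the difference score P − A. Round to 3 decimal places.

0.665

Var(P−A) = 16.9² + 17.7² − 2·16.9·17.7·0.17 = 598.9 − 101.704 = 497.196.
Under uncorrelated errors the observed covariances equal the true-score covariances, so only the own-variance terms attenuate.
True-score variance = [16.9²·0.80 + 17.7²·0.65] − 101.704 = 432.126 − 101.704 = 330.422.
Reliability = 330.422 / 497.196 = 0.665.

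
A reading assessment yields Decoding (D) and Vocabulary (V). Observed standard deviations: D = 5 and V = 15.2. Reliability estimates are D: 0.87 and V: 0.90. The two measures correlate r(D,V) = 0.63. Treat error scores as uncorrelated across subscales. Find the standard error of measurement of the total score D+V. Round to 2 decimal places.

5.13

Var(total) = 256.04 + 95.76 = 351.8.
True-score variance = 229.686 + 95.76 = 325.446, so reliability = 0.9251.
Error variance = 351.8 − 325.446 = 26.354; SEM = √26.354 = 5.13.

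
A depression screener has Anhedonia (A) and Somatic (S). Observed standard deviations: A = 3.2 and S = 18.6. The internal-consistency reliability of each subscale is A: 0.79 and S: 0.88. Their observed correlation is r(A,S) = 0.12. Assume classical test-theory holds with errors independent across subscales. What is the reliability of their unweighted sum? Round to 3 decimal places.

0.882

Var(A+S) = 3.2² + 18.6² + 2·[3.2·18.6·0.12] = 356.2 + 14.2848 = 370.485.
Because errors are independent across components, Cov(Tᵢ,Tⱼ) = Cov(Xᵢ,Xⱼ); the off-diagonal part of the true-score variance is the same as above.
True-score variance = [3.2²·0.79 + 18.6²·0.88] + 14.2848 = 312.534 + 14.2848 = 326.819.
Reliability = 326.819 / 370.485 = 0.882.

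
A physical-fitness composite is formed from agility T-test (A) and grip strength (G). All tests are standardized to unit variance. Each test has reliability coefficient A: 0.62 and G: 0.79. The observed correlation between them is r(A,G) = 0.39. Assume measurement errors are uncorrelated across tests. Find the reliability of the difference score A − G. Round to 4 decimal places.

Var(A−G) = 1 + 1 − 2·0.39 = 2 − 0.78 = 1.22.
Because errors are independent across components, Cov(Tᵢ,Tⱼ) = Cov(Xᵢ,Xⱼ); the off-diagonal part of the true-score variance is the same as above.
True-score variance = [0.62 + 0.79] − 0.78 = 1.41 − 0.78 = 0.63.
Reliability = 0.63 / 1.22 = 0.5164.

0.5164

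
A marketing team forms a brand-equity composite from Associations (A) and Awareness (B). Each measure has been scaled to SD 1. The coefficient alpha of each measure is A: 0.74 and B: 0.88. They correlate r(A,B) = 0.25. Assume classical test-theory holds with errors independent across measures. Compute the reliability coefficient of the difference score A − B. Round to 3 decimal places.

Var(A−B) = 1 + 1 − 2·0.25 = 2 − 0.5 = 1.5.
With uncorrelated errors the cross-covariances are all true-score covariance, so they carry over unchanged; only the diagonal terms shrink to ρᵢσᵢ².
True-score variance = [0.74 + 0.88] − 0.5 = 1.62 − 0.5 = 1.12.
Reliability = 1.12 / 1.5 = 0.747.

0.747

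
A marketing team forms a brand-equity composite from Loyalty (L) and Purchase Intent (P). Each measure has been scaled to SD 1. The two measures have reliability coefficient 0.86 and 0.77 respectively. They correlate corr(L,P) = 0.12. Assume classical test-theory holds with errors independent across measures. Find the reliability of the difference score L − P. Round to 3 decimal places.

Var(L−P) = 1 + 1 − 2·0.12 = 2 − 0.24 = 1.76.
With uncorrelated errors the cross-covariances are all true-score covariance, so they carry over unchanged; only the diagonal terms shrink to ρᵢσᵢ².
True-score variance = [0.86 + 0.77] − 0.24 = 1.63 − 0.24 = 1.39.
Reliability = 1.39 / 1.76 = 0.790.

0.790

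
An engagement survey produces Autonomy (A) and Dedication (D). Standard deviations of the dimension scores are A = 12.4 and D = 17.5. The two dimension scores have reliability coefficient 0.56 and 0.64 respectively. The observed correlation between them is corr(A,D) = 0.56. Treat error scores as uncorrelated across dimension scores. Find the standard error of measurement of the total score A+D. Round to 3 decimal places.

13.338

Var(total) = 460.01 + 243.04 = 703.05.
True-score variance = 282.106 + 243.04 = 525.146, so reliability = 0.7470.
Error variance = 703.05 − 525.146 = 177.904; SEM = √177.904 = 13.338.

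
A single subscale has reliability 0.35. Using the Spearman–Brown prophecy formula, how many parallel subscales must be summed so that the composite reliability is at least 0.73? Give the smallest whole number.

k ≥ ρ*(1−ρ₁)/(ρ₁(1−ρ*)) = 0.73·0.65 / (0.35·0.27) = 5.021.
Smallest integer k = 6.

6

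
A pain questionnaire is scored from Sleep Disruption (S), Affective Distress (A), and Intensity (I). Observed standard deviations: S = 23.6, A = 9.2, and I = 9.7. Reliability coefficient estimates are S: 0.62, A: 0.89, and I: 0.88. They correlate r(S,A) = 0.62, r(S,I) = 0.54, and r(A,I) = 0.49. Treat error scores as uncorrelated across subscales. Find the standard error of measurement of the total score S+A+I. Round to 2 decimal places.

15.24

Var(total) = 735.69 + 603.918 = 1339.61.
True-score variance = 503.444 + 603.918 = 1107.36, so reliability = 0.8266.
Error variance = 1339.61 − 1107.36 = 232.246; SEM = √232.246 = 15.24.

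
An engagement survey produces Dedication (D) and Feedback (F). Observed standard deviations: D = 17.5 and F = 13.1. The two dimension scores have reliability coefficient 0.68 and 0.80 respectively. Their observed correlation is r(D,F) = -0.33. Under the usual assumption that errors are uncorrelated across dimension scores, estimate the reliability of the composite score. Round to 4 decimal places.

0.5948

Var(D+F) = 17.5² + 13.1² + 2·[17.5·13.1·(-0.33)] = 477.86 − 151.305 = 326.555.
Under uncorrelated errors the observed covariances equal the true-score covariances, so only the own-variance terms attenuate.
True-score variance = [17.5²·0.68 + 13.1²·0.80] − 151.305 = 345.538 − 151.305 = 194.233.
Reliability = 194.233 / 326.555 = 0.5948.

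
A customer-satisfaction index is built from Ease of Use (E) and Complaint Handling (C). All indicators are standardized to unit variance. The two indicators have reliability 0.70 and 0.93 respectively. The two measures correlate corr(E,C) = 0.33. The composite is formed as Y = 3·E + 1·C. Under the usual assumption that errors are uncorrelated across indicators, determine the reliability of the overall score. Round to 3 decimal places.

Var(Y) = 3² + 1 + 2·[3·0.33] = 10 + 1.98 = 11.98.
Because errors are independent across components, Cov(Tᵢ,Tⱼ) = Cov(Xᵢ,Xⱼ); the off-diagonal part of the true-score variance is the same as above.
True-score variance = [3²·0.70 + 0.93] + 1.98 = 7.23 + 1.98 = 9.21.
Reliability = 9.21 / 11.98 = 0.769.

0.769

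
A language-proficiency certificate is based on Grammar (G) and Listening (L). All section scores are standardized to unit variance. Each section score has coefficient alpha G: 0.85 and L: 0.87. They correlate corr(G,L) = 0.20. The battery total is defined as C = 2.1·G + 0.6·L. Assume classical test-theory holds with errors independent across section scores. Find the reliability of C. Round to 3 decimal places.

Var(C) = 2.1² + 0.6² + 2·[1.26·0.20] = 4.77 + 0.504 = 5.274.
Under uncorrelated errors the observed covariances equal the true-score covariances, so only the own-variance terms attenuate.
True-score variance = [2.1²·0.85 + 0.6²·0.87] + 0.504 = 4.0617 + 0.504 = 4.5657.
Reliability = 4.5657 / 5.274 = 0.866.

0.866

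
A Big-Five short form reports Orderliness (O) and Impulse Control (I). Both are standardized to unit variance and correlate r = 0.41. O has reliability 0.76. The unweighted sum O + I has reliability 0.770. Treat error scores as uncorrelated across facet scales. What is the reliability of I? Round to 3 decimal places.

0.591

Var(O+I) = 2 + 2·0.41 = 2.820.
True-score variance = ρ_O + ρ_I + 2·0.41, so 0.770 = (0.76 + ρ_I + 0.82) / 2.820.
ρ_I = 0.770·2.820 − 0.76 − 0.82 = 0.591.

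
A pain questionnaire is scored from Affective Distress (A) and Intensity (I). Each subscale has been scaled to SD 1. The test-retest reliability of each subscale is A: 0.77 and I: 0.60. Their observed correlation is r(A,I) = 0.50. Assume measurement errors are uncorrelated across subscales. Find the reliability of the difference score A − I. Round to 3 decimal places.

Var(A−I) = 1 + 1 − 2·0.50 = 2 − 1 = 1.
Under uncorrelated errors the observed covariances equal the true-score covariances, so only the own-variance terms attenuate.
True-score variance = [0.77 + 0.60] − 1 = 1.37 − 1 = 0.37.
Reliability = 0.37 / 1 = 0.370.

0.370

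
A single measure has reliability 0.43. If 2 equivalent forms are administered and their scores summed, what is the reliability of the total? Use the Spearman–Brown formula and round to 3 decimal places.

ρ_k = kρ / (1 + (k−1)ρ) = 2·0.43 / (1 + 1·0.43) = 0.860 / 1.430 = 0.601.

0.601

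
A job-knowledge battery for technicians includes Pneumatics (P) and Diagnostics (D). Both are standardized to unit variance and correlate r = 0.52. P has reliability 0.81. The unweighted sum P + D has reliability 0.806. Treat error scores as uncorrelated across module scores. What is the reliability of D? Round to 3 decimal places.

0.600

Var(P+D) = 2 + 2·0.52 = 3.040.
True-score variance = ρ_P + ρ_D + 2·0.52, so 0.806 = (0.81 + ρ_D + 1.04) / 3.040.
ρ_D = 0.806·3.040 − 0.81 − 1.04 = 0.600.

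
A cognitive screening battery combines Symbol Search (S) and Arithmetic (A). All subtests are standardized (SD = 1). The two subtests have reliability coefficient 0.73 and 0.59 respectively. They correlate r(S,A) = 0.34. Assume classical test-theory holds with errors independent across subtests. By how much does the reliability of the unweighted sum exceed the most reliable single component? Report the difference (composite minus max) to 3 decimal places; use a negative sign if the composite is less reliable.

0.016

Var(sum) = 2 + 0.68 = 2.68; true-score variance = 1.32 + 0.68 = 2; composite reliability = 0.7463.
Max component reliability = 0.7300.
Difference = 0.7463 − 0.7300 = 0.016.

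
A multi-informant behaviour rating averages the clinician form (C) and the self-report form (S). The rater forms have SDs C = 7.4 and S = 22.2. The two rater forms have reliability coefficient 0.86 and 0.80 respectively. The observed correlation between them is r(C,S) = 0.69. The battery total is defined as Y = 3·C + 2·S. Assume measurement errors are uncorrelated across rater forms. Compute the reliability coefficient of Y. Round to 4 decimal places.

0.8789

Var(Y) = 3²·7.4² + 2²·22.2² + 2·[6·7.4·22.2·0.69] = 2464.2 + 1360.24 = 3824.44.
Because errors are independent across components, Cov(Tᵢ,Tⱼ) = Cov(Xᵢ,Xⱼ); the off-diagonal part of the true-score variance is the same as above.
True-score variance = [3²·7.4²·0.86 + 2²·22.2²·0.80] + 1360.24 = 2000.93 + 1360.24 = 3361.17.
Reliability = 3361.17 / 3824.44 = 0.8789.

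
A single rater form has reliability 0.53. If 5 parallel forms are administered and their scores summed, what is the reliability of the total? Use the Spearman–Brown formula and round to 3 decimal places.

0.849

ρ_k = kρ / (1 + (k−1)ρ) = 5·0.53 / (1 + 4·0.53) = 2.650 / 3.120 = 0.849.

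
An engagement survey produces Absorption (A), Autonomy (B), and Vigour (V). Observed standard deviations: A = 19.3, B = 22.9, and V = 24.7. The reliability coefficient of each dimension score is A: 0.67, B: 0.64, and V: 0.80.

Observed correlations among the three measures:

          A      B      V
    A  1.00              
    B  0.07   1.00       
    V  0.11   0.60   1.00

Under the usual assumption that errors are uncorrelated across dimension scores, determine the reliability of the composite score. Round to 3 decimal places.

Var(A+B+V) = 19.3² + 22.9² + 24.7² + 2·[19.3·22.9·0.07 + 19.3·24.7·0.11 + 22.9·24.7·0.60] = 1506.99 + 845.508 = 2352.5.
Because errors are independent across components, Cov(Tᵢ,Tⱼ) = Cov(Xᵢ,Xⱼ); the off-diagonal part of the true-score variance is the same as above.
True-score variance = [19.3²·0.67 + 22.9²·0.64 + 24.7²·0.80] + 845.508 = 1073.26 + 845.508 = 1918.77.
Reliability = 1918.77 / 2352.5 = 0.816.

0.816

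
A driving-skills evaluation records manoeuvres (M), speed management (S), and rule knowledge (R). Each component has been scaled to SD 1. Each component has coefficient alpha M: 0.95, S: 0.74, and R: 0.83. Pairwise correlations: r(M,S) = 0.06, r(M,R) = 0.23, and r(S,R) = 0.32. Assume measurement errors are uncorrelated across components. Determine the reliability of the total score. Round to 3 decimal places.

Var(M+S+R) = 3 + 2·[0.06 + 0.23 + 0.32] = 3 + 1.22 = 4.22.
Under uncorrelated errors the observed covariances equal the true-score covariances, so only the own-variance terms attenuate.
True-score variance = [0.95 + 0.74 + 0.83] + 1.22 = 2.52 + 1.22 = 3.74.
Reliability = 3.74 / 4.22 = 0.886.

0.886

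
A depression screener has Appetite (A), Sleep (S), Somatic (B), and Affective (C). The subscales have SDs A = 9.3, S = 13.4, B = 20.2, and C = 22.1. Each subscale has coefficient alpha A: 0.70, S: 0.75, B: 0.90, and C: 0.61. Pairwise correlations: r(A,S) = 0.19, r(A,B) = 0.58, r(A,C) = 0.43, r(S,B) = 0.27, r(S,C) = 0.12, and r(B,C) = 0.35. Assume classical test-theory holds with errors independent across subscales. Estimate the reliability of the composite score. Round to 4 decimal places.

Var(A+S+B+C) = 9.3² + 13.4² + 20.2² + 22.1² + 2·[9.3·13.4·0.19 + 9.3·20.2·0.58 + 9.3·22.1·0.43 + 13.4·20.2·0.27 + 13.4·22.1·0.12 + 20.2·22.1·0.35] = 1162.5 + 971.764 = 2134.26.
With uncorrelated errors the cross-covariances are all true-score covariance, so they carry over unchanged; only the diagonal terms shrink to ρᵢσᵢ².
True-score variance = [9.3²·0.70 + 13.4²·0.75 + 20.2²·0.90 + 22.1²·0.61] + 971.764 = 860.379 + 971.764 = 1832.14.
Reliability = 1832.14 / 2134.26 = 0.8584.

0.8584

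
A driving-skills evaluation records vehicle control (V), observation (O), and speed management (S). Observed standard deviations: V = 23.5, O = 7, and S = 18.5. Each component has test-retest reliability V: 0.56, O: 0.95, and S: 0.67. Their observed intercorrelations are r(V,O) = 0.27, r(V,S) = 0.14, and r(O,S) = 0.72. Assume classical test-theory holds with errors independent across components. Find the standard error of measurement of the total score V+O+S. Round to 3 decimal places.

18.931

Var(total) = 943.5 + 397.04 = 1340.54.
True-score variance = 585.118 + 397.04 = 982.158, so reliability = 0.7327.
Error variance = 1340.54 − 982.158 = 358.382; SEM = √358.382 = 18.931.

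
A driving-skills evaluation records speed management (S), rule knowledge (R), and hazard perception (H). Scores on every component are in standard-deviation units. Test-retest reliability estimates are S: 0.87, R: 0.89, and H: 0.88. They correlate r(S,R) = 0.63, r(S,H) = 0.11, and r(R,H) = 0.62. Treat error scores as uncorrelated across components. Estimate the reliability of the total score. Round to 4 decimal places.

0.9371

Var(S+R+H) = 3 + 2·[0.63 + 0.11 + 0.62] = 3 + 2.72 = 5.72.
With uncorrelated errors the cross-covariances are all true-score covariance, so they carry over unchanged; only the diagonal terms shrink to ρᵢσᵢ².
True-score variance = [0.87 + 0.89 + 0.88] + 2.72 = 2.64 + 2.72 = 5.36.
Reliability = 5.36 / 5.72 = 0.9371.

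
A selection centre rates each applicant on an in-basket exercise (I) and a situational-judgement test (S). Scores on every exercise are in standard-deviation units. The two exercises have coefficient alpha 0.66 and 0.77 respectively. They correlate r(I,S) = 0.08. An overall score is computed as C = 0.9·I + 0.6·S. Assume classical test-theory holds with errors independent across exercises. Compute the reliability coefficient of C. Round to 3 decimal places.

Var(C) = 0.9² + 0.6² + 2·[0.54·0.08] = 1.17 + 0.0864 = 1.2564.
Under uncorrelated errors the observed covariances equal the true-score covariances, so only the own-variance terms attenuate.
True-score variance = [0.9²·0.66 + 0.6²·0.77] + 0.0864 = 0.8118 + 0.0864 = 0.8982.
Reliability = 0.8982 / 1.2564 = 0.715.

0.715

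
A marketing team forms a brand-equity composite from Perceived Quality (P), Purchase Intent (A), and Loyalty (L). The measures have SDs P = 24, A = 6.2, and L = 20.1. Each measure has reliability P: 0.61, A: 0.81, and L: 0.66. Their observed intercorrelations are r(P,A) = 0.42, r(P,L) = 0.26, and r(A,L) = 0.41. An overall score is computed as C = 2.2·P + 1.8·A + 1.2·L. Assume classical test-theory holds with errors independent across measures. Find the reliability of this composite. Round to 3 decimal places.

0.731

Var(C) = 2.2²·24² + 1.8²·6.2² + 1.2²·20.1² + 2·[3.96·24·6.2·0.42 + 2.64·24·20.1·0.26 + 2.16·6.2·20.1·0.41] = 3494.16 + 1377.93 = 4872.09.
With uncorrelated errors the cross-covariances are all true-score covariance, so they carry over unchanged; only the diagonal terms shrink to ρᵢσᵢ².
True-score variance = [2.2²·24²·0.61 + 1.8²·6.2²·0.81 + 1.2²·20.1²·0.66] + 1377.93 = 2185.44 + 1377.93 = 3563.37.
Reliability = 3563.37 / 4872.09 = 0.731.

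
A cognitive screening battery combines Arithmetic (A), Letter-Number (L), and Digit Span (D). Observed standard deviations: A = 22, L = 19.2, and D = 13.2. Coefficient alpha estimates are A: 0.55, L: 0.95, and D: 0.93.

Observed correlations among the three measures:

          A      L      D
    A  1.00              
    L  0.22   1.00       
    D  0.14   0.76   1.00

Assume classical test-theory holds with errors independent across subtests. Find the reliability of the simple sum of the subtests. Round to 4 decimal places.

0.8521

Var(A+L+D) = 22² + 19.2² + 13.2² + 2·[22·19.2·0.22 + 22·13.2·0.14 + 19.2·13.2·0.76] = 1026.88 + 652.397 = 1679.28.
With uncorrelated errors the cross-covariances are all true-score covariance, so they carry over unchanged; only the diagonal terms shrink to ρᵢσᵢ².
True-score variance = [22²·0.55 + 19.2²·0.95 + 13.2²·0.93] + 652.397 = 778.451 + 652.397 = 1430.85.
Reliability = 1430.85 / 1679.28 = 0.8521.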